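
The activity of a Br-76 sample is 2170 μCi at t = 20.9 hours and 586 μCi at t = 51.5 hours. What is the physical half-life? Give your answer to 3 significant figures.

Over Δt = 51.5 − 20.9 = 30.6 hours, the level fell by a factor of 2170/586 ≈ 3.7031.
n = log₂(3.7031) ≈ 1.8887 half-lives, so t½ = 30.6/1.8887 ≈ 16.201 hours.

16.2 hours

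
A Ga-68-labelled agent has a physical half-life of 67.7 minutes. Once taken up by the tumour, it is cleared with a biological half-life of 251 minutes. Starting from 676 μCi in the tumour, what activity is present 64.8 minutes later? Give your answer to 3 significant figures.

291 μCi

1/t_eff = 1/t_phys + 1/t_biol = 1/67.7 + 1/251 = 0.018755 per minute.
t_eff = 67.7 × 251 / (67.7 + 251) ≈ 53.319 minutes.
Remaining = 676 × (1/2)^(64.8/53.319) = 676 × (1/2)^1.2153 ≈ 291.14 μCi.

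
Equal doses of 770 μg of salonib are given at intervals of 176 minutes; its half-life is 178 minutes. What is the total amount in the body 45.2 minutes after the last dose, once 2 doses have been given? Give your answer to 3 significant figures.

971 μg

The 2 doses were given 221.2, 45.2 minutes ago.
Total = 770·(1/2)^(221.2/178) + 770·(1/2)^(45.2/178)
      = 325.39 + 645.73 ≈ 971.12 μg.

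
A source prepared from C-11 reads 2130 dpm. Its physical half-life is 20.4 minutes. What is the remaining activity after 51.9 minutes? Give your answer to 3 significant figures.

365 dpm

Number of half-lives: n = 51.9/20.4 ≈ 2.5441.
Remaining = 2130 × (1/2)^2.5441 = 2130 × 0.17145 ≈ 365.19 dpm.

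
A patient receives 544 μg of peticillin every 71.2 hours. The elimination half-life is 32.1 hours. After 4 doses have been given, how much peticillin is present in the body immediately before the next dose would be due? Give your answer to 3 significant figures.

149 μg

The 4 doses were given 284.8, 213.6, 142.4, 71.2 hours ago.
Total = 544·(1/2)^(284.8/32.1) + 544·(1/2)^(213.6/32.1) + 544·(1/2)^(142.4/32.1) + 544·(1/2)^(71.2/32.1)
      = 1.1609 + 5.4011 + 25.13 + 116.92 ≈ 148.61 μg.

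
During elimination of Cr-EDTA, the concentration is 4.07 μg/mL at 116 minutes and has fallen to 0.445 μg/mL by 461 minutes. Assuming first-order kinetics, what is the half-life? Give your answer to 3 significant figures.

108 minutes

Over Δt = 461 − 116 = 345 minutes, the level fell by a factor of 4.07/0.445 ≈ 9.1461.
n = log₂(9.1461) ≈ 3.1932 half-lives, so t½ = 345/3.1932 ≈ 108.04 minutes.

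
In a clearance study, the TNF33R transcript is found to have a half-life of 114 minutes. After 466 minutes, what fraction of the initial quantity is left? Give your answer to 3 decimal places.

0.059

n = 466/114 ≈ 4.0877 half-lives.
Fraction remaining = (1/2)^4.0877 ≈ 0.058813.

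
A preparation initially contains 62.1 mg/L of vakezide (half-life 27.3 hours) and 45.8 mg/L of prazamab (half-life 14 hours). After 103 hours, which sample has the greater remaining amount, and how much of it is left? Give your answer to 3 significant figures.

vakezide, 4.54 mg/L

vakezide: 62.1 × (1/2)^3.7729 ≈ 4.5429 mg/L.
prazamab: 45.8 × (1/2)^7.3571 ≈ 0.27935 mg/L.
Vakezide has more remaining, at ≈ 4.5429 mg/L.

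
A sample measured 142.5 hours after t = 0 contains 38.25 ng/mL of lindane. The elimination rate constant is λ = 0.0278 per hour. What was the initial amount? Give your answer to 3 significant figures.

t½ = ln 2 / λ = 0.69315 / 0.0278 ≈ 24.933 hours.
Number of half-lives elapsed: n = 142.5/24.933 ≈ 5.7152.
A₀ = A × 2^n = 38.25 × 2^5.7152 = 38.25 × 52.536 ≈ 2009.5 ng/mL.

2010 ng/mL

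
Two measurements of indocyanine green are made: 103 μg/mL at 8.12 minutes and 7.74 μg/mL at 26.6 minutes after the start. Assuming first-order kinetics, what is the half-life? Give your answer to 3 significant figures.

Over Δt = 26.6 − 8.12 = 18.48 minutes, the level fell by a factor of 103/7.74 ≈ 13.307.
n = log₂(13.307) ≈ 3.7342 half-lives, so t½ = 18.48/3.7342 ≈ 4.9489 minutes.

4.95 minutes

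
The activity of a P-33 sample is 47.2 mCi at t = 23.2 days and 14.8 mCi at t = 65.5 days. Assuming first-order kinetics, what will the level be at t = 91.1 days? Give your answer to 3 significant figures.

Over Δt = 65.5 − 23.2 = 42.3 days, the level fell by a factor of 47.2/14.8 ≈ 3.1892.
n = log₂(3.1892) ≈ 1.6732 half-lives, so t½ = 42.3/1.6732 ≈ 25.281 days.
From t = 65.5 to t = 91.1: 14.8 × (1/2)^((91.1−65.5)/25.281) ≈ 7.3356 mCi.

7.34 mCi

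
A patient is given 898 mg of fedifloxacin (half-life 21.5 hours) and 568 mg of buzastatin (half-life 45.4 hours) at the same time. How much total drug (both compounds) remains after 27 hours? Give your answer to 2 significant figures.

fedifloxacin: 898 × (1/2)^(27/21.5) = 898 × (1/2)^1.2558 ≈ 376.04 mg.
buzastatin: 568 × (1/2)^(27/45.4) = 568 × (1/2)^0.59471 ≈ 376.12 mg.
Total = 376.04 + 376.12 ≈ 752.16 mg.

750 mg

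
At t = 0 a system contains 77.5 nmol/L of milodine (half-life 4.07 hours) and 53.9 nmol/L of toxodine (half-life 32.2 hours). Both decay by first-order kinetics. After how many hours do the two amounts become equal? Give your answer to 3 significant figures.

Set 77.5·(1/2)^(t/4.07) = 53.9·(1/2)^(t/32.2).
Taking log₂: log₂(77.5/53.9) = t·(1/4.07 − 1/32.2).
log₂(1.4378) = 0.52391; 1/4.07 − 1/32.2 = 0.21464.
t = 0.52391 / 0.21464 ≈ 2.4408 hours.

2.44 hours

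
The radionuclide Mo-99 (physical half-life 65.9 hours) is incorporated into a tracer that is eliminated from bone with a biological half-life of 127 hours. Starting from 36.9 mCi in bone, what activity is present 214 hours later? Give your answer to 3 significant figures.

1.21 mCi

1/t_eff = 1/t_phys + 1/t_biol = 1/65.9 + 1/127 = 0.023049 per hour.
t_eff = 65.9 × 127 / (65.9 + 127) ≈ 43.387 hours.
Remaining = 36.9 × (1/2)^(214/43.387) = 36.9 × (1/2)^4.9324 ≈ 1.2085 mCi.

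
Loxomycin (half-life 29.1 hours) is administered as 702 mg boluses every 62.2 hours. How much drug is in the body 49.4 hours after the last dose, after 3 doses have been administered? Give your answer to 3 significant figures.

277 mg

The 3 doses were given 173.8, 111.6, 49.4 hours ago.
Total = 702·(1/2)^(173.8/29.1) + 702·(1/2)^(111.6/29.1) + 702·(1/2)^(49.4/29.1)
      = 11.18 + 49.189 + 216.43 ≈ 276.8 mg.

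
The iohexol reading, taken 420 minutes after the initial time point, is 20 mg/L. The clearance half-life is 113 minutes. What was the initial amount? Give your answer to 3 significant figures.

263 mg/L

Number of half-lives elapsed: n = 420/113 ≈ 3.7168.
A₀ = A × 2^n = 20 × 2^3.7168 = 20 × 13.148 ≈ 262.97 mg/L.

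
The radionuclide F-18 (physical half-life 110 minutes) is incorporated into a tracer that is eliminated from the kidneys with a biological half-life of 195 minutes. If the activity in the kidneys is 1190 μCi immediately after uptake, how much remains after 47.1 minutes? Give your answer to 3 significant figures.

748 μCi

1/t_eff = 1/t_phys + 1/t_biol = 1/110 + 1/195 = 0.014219 per minute.
t_eff = 110 × 195 / (110 + 195) ≈ 70.328 minutes.
Remaining = 1190 × (1/2)^(47.1/70.328) = 1190 × (1/2)^0.66972 ≈ 748.07 μCi.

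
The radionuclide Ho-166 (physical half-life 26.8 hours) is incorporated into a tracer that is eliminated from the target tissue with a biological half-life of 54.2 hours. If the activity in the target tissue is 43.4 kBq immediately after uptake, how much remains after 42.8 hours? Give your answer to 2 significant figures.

8.3 kBq

1/t_eff = 1/t_phys + 1/t_biol = 1/26.8 + 1/54.2 = 0.055764 per hour.
t_eff = 26.8 × 54.2 / (26.8 + 54.2) ≈ 17.933 hours.
Remaining = 43.4 × (1/2)^(42.8/17.933) = 43.4 × (1/2)^2.3867 ≈ 8.299 kBq.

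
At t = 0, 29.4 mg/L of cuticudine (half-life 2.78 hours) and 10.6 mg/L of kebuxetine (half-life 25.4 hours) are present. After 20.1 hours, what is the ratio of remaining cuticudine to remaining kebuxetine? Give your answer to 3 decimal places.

0.032

cuticudine: 29.4 × (1/2)^(20.1/2.78) = 29.4 × (1/2)^7.2302 ≈ 0.19581 mg/L.
kebuxetine: 10.6 × (1/2)^(20.1/25.4) = 10.6 × (1/2)^0.79134 ≈ 6.1248 mg/L.
Ratio ≈ 0.19581 / 6.1248 ≈ 0.03197.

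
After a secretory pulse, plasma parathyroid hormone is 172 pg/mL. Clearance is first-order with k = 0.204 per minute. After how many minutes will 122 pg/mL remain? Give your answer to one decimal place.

1.7 minutes

t½ = ln 2 / k = 0.69315 / 0.204 ≈ 3.3978 minutes.
Fraction remaining = 122/172 ≈ 0.7093.
n = log₂(172/122) = ln(1.4098)/ln 2 ≈ 0.49553 half-lives.
t = n × t½ = 0.49553 × 3.3978 ≈ 1.6837 minutes.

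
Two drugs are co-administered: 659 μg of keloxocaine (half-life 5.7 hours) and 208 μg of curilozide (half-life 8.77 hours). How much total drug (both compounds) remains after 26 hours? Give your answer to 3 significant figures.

54.6 μg

keloxocaine: 659 × (1/2)^(26/5.7) = 659 × (1/2)^4.5614 ≈ 27.91 μg.
curilozide: 208 × (1/2)^(26/8.77) = 208 × (1/2)^2.9647 ≈ 26.645 μg.
Total = 27.91 + 26.645 ≈ 54.555 μg.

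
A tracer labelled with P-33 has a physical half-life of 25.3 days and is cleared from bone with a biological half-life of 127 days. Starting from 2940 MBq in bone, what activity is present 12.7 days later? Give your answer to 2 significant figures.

1900 MBq

1/t_eff = 1/t_phys + 1/t_biol = 1/25.3 + 1/127 = 0.0474 per day.
t_eff = 25.3 × 127 / (25.3 + 127) ≈ 21.097 days.
Remaining = 2940 × (1/2)^(12.7/21.097) = 2940 × (1/2)^0.60198 ≈ 1937 MBq.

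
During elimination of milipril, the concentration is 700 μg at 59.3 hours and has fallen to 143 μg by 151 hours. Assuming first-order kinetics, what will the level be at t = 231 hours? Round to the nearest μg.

36 μg

Over Δt = 151 − 59.3 = 91.7 hours, the level fell by a factor of 700/143 ≈ 4.8951.
n = log₂(4.8951) ≈ 2.2913 half-lives, so t½ = 91.7/2.2913 ≈ 40.02 hours.
From t = 151 to t = 231: 143 × (1/2)^((231−151)/40.02) ≈ 35.775 μg.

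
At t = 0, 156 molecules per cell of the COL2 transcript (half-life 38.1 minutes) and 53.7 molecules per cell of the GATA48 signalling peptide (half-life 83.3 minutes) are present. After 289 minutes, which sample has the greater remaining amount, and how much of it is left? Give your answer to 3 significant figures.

COL2 transcript: 156 × (1/2)^7.5853 ≈ 0.81231 molecules per cell.
GATA48 signalling peptide: 53.7 × (1/2)^3.4694 ≈ 4.8482 molecules per cell.
GATA48 signalling peptide has more remaining, at ≈ 4.8482 molecules per cell.

GATA48 signalling peptide, 4.85 molecules per cell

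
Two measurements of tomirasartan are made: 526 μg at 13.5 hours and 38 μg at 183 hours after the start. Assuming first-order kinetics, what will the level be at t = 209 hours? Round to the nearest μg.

25 μg

Over Δt = 183 − 13.5 = 169.5 hours, the level fell by a factor of 526/38 ≈ 13.842.
n = log₂(13.842) ≈ 3.791 half-lives, so t½ = 169.5/3.791 ≈ 44.711 hours.
From t = 183 to t = 209: 38 × (1/2)^((209−183)/44.711) ≈ 25.394 μg.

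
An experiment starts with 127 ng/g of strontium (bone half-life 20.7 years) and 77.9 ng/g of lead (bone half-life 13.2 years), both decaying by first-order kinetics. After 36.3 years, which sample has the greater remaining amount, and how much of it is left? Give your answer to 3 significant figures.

strontium, 37.7 ng/g

strontium: 127 × (1/2)^1.7536 ≈ 37.663 ng/g.
lead: 77.9 × (1/2)^2.75 ≈ 11.58 ng/g.
Strontium has more remaining, at ≈ 37.663 ng/g.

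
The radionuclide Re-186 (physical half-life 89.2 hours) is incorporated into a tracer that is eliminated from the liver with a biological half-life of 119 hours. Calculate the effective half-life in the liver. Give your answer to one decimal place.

51.0 hours

1/t_eff = 1/t_phys + 1/t_biol = 1/89.2 + 1/119 = 0.019614 per hour.
t_eff = 89.2 × 119 / (89.2 + 119) ≈ 50.984 hours.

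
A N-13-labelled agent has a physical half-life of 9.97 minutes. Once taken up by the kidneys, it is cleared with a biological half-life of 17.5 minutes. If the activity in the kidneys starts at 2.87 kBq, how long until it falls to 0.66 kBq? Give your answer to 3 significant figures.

13.5 minutes

1/t_eff = 1/t_phys + 1/t_biol = 1/9.97 + 1/17.5 = 0.15744 per minute.
t_eff = 9.97 × 17.5 / (9.97 + 17.5) ≈ 6.3515 minutes.
n = log₂(2.87/0.66) ≈ 2.1205; t = 2.1205 × 6.3515 ≈ 13.468 minutes.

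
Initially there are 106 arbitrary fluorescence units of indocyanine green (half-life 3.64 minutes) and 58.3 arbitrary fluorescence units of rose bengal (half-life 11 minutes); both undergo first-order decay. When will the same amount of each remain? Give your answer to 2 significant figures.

Set 106·(1/2)^(t/3.64) = 58.3·(1/2)^(t/11).
Taking log₂: log₂(106/58.3) = t·(1/3.64 − 1/11).
log₂(1.8182) = 0.8625; 1/3.64 − 1/11 = 0.18382.
t = 0.8625 / 0.18382 ≈ 4.6922 minutes.

4.7 minutes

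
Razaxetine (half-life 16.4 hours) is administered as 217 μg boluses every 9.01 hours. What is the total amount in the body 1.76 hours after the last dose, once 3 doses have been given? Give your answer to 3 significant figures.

The 3 doses were given 19.78, 10.77, 1.76 hours ago.
Total = 217·(1/2)^(19.78/16.4) + 217·(1/2)^(10.77/16.4) + 217·(1/2)^(1.76/16.4)
      = 94.056 + 137.65 + 201.44 ≈ 433.15 μg.

433 μg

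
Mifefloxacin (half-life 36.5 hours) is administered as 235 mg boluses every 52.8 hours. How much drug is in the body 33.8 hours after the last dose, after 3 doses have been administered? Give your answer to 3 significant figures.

The 3 doses were given 139.4, 86.6, 33.8 hours ago.
Total = 235·(1/2)^(139.4/36.5) + 235·(1/2)^(86.6/36.5) + 235·(1/2)^(33.8/36.5)
      = 16.649 + 45.378 + 123.68 ≈ 185.71 mg.

186 mg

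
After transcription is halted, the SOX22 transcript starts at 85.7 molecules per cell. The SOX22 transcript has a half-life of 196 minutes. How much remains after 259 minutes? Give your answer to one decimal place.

34.3 molecules per cell

Number of half-lives: n = 259/196 ≈ 1.3214.
Remaining = 85.7 × (1/2)^1.3214 = 85.7 × 0.40014 ≈ 34.292 molecules per cell.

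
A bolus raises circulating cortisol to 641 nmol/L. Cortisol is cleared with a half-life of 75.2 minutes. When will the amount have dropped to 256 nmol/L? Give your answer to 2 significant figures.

Fraction remaining = 256/641 ≈ 0.39938.
n = log₂(641/256) = ln(2.5039)/ln 2 ≈ 1.3242 half-lives.
t = n × t½ = 1.3242 × 75.2 ≈ 99.578 minutes.

100 minutes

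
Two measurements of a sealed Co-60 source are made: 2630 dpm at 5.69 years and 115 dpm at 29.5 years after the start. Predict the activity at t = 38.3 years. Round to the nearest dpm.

36 dpm

Over Δt = 29.5 − 5.69 = 23.81 years, the level fell by a factor of 2630/115 ≈ 22.87.
n = log₂(22.87) ≈ 4.5154 half-lives, so t½ = 23.81/4.5154 ≈ 5.2731 years.
From t = 29.5 to t = 38.3: 115 × (1/2)^((38.3−29.5)/5.2731) ≈ 36.168 dpm.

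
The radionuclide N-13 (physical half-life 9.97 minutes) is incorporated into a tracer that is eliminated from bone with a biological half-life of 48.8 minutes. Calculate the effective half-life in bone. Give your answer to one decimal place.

1/t_eff = 1/t_phys + 1/t_biol = 1/9.97 + 1/48.8 = 0.12079 per minute.
t_eff = 9.97 × 48.8 / (9.97 + 48.8) ≈ 8.2786 minutes.

8.3 minutes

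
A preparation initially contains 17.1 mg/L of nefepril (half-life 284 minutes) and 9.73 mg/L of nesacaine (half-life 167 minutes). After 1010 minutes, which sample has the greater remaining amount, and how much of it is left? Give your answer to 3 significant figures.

nefepril: 17.1 × (1/2)^3.5563 ≈ 1.4536 mg/L.
nesacaine: 9.73 × (1/2)^6.0479 ≈ 0.14707 mg/L.
Nefepril has more remaining, at ≈ 1.4536 mg/L.

nefepril, 1.45 mg/L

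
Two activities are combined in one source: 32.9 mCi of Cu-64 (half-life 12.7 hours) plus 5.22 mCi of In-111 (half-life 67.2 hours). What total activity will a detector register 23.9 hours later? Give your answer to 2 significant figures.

Cu-64: 32.9 × (1/2)^(23.9/12.7) = 32.9 × (1/2)^1.8819 ≈ 8.9267 mCi.
In-111: 5.22 × (1/2)^(23.9/67.2) = 5.22 × (1/2)^0.35565 ≈ 4.0795 mCi.
Total = 8.9267 + 4.0795 ≈ 13.006 mCi.

13 mCi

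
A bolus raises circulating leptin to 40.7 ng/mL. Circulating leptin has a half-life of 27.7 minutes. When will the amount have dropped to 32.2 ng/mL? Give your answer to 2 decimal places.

9.36 minutes

Fraction remaining = 32.2/40.7 ≈ 0.79115.
n = log₂(40.7/32.2) = ln(1.264)/ln 2 ≈ 0.33797 half-lives.
t = n × t½ = 0.33797 × 27.7 ≈ 9.3617 minutes.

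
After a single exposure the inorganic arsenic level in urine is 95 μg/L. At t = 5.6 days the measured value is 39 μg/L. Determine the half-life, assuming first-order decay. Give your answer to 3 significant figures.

4.36 days

A/A₀ = 39/95 ≈ 0.41053.
n = log₂(2.4359) ≈ 1.2845 half-lives elapsed in 5.6 days.
t½ = 5.6/1.2845 ≈ 4.3598 days.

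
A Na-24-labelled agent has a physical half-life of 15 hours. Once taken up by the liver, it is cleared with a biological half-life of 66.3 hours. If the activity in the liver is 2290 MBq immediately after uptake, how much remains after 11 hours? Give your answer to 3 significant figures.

1230 MBq

1/t_eff = 1/t_phys + 1/t_biol = 1/15 + 1/66.3 = 0.08175 per hour.
t_eff = 15 × 66.3 / (15 + 66.3) ≈ 12.232 hours.
Remaining = 2290 × (1/2)^(11/12.232) = 2290 × (1/2)^0.89925 ≈ 1227.8 MBq.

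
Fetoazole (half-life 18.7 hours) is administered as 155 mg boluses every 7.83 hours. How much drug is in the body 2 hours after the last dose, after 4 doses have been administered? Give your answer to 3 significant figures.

The 4 doses were given 25.49, 17.66, 9.83, 2 hours ago.
Total = 155·(1/2)^(25.49/18.7) + 155·(1/2)^(17.66/18.7) + 155·(1/2)^(9.83/18.7) + 155·(1/2)^(2/18.7)
      = 60.256 + 80.546 + 107.67 + 143.92 ≈ 392.4 mg.

392 mg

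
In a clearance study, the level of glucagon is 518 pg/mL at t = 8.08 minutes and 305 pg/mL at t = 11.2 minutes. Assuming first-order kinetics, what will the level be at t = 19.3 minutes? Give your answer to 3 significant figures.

Over Δt = 11.2 − 8.08 = 3.12 minutes, the level fell by a factor of 518/305 ≈ 1.6984.
n = log₂(1.6984) ≈ 0.76414 half-lives, so t½ = 3.12/0.76414 ≈ 4.083 minutes.
From t = 11.2 to t = 19.3: 305 × (1/2)^((19.3−11.2)/4.083) ≈ 77.109 pg/mL.

77.1 pg/mL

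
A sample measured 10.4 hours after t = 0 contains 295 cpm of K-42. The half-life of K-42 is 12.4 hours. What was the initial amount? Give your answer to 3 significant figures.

528 cpm

Number of half-lives elapsed: n = 10.4/12.4 ≈ 0.83871.
A₀ = A × 2^n = 295 × 2^0.83871 = 295 × 1.7884 ≈ 527.59 cpm.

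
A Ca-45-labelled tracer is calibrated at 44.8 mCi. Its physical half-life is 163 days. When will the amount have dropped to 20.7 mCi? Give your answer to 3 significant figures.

182 days

Fraction remaining = 20.7/44.8 ≈ 0.46205.
n = log₂(44.8/20.7) = ln(2.1643)/ln 2 ≈ 1.1139 half-lives.
t = n × t½ = 1.1139 × 163 ≈ 181.56 days.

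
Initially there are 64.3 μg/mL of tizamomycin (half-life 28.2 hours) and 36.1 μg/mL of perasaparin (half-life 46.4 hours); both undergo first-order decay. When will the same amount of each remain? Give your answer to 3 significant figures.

Set 64.3·(1/2)^(t/28.2) = 36.1·(1/2)^(t/46.4).
Taking log₂: log₂(64.3/36.1) = t·(1/28.2 − 1/46.4).
log₂(1.7812) = 0.83282; 1/28.2 − 1/46.4 = 0.013909.
t = 0.83282 / 0.013909 ≈ 59.875 hours.

59.9 hours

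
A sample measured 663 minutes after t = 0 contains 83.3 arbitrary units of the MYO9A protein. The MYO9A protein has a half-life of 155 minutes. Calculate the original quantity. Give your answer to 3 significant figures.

Number of half-lives elapsed: n = 663/155 ≈ 4.2774.
A₀ = A × 2^n = 83.3 × 2^4.2774 = 83.3 × 19.392 ≈ 1615.4 arbitrary units.

1620 arbitrary units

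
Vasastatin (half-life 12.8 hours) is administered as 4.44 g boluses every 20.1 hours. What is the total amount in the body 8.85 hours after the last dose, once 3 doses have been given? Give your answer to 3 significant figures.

The 3 doses were given 49.05, 28.95, 8.85 hours ago.
Total = 4.44·(1/2)^(49.05/12.8) + 4.44·(1/2)^(28.95/12.8) + 4.44·(1/2)^(8.85/12.8)
      = 0.31176 + 0.92584 + 2.7495 ≈ 3.9871 g.

3.99 g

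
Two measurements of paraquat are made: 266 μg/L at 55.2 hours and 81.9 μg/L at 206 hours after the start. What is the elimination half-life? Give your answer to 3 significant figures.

Over Δt = 206 − 55.2 = 150.8 hours, the level fell by a factor of 266/81.9 ≈ 3.2479.
n = log₂(3.2479) ≈ 1.6995 half-lives, so t½ = 150.8/1.6995 ≈ 88.732 hours.

88.7 hours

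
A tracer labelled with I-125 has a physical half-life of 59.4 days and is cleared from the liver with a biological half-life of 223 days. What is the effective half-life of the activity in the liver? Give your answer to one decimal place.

46.9 days

1/t_eff = 1/t_phys + 1/t_biol = 1/59.4 + 1/223 = 0.021319 per day.
t_eff = 59.4 × 223 / (59.4 + 223) ≈ 46.906 days.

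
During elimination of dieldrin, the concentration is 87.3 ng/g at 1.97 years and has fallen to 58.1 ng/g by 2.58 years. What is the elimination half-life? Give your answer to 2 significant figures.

Over Δt = 2.58 − 1.97 = 0.61 years, the level fell by a factor of 87.3/58.1 ≈ 1.5026.
n = log₂(1.5026) ≈ 0.58744 half-lives, so t½ = 0.61/0.58744 ≈ 1.0384 years.

1.0 years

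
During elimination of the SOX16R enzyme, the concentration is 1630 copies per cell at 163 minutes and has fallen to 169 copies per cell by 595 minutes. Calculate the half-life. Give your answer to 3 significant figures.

Over Δt = 595 − 163 = 432 minutes, the level fell by a factor of 1630/169 ≈ 9.645.
n = log₂(9.645) ≈ 3.2698 half-lives, so t½ = 432/3.2698 ≈ 132.12 minutes.

132 minutes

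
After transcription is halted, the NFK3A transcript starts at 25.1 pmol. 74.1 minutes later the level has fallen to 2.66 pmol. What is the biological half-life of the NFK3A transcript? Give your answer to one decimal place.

A/A₀ = 2.66/25.1 ≈ 0.10598.
n = log₂(9.4361) ≈ 3.2382 half-lives elapsed in 74.1 minutes.
t½ = 74.1/3.2382 ≈ 22.883 minutes.

22.9 minutes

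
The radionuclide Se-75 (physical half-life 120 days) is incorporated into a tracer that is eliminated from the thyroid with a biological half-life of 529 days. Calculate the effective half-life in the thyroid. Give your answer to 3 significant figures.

1/t_eff = 1/t_phys + 1/t_biol = 1/120 + 1/529 = 0.010224 per day.
t_eff = 120 × 529 / (120 + 529) ≈ 97.812 days.

97.8 days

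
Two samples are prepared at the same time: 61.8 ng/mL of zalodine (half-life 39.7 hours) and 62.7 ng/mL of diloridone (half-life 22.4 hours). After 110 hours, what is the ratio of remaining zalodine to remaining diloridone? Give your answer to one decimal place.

4.3

zalodine: 61.8 × (1/2)^(110/39.7) = 61.8 × (1/2)^2.7708 ≈ 9.0552 ng/mL.
diloridone: 62.7 × (1/2)^(110/22.4) = 62.7 × (1/2)^4.9107 ≈ 2.0845 ng/mL.
Ratio ≈ 9.0552 / 2.0845 ≈ 4.3442.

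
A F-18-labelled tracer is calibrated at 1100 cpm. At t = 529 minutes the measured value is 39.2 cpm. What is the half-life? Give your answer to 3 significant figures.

A/A₀ = 39.2/1100 ≈ 0.035636.
n = log₂(28.061) ≈ 4.8105 half-lives elapsed in 529 minutes.
t½ = 529/4.8105 ≈ 109.97 minutes.

110 minutes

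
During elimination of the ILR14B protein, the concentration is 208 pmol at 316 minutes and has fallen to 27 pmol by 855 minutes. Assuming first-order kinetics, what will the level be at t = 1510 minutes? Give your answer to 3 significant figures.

Over Δt = 855 − 316 = 539 minutes, the level fell by a factor of 208/27 ≈ 7.7037.
n = log₂(7.7037) ≈ 2.9456 half-lives, so t½ = 539/2.9456 ≈ 182.99 minutes.
From t = 855 to t = 1510: 27 × (1/2)^((1510−855)/182.99) ≈ 2.2586 pmol.

2.26 pmol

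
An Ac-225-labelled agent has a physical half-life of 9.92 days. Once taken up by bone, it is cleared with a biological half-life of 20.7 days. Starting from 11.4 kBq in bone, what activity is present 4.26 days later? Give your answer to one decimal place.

1/t_eff = 1/t_phys + 1/t_biol = 1/9.92 + 1/20.7 = 0.14912 per day.
t_eff = 9.92 × 20.7 / (9.92 + 20.7) ≈ 6.7062 days.
Remaining = 11.4 × (1/2)^(4.26/6.7062) = 11.4 × (1/2)^0.63523 ≈ 7.3397 kBq.

7.3 kBq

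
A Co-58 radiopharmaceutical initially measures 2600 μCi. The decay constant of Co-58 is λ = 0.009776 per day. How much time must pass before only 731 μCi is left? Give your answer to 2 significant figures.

130 days

t½ = ln 2 / λ = 0.69315 / 0.009776 ≈ 70.903 days.
Fraction remaining = 731/2600 ≈ 0.28115.
n = log₂(2600/731) = ln(3.5568)/ln 2 ≈ 1.8306 half-lives.
t = n × t½ = 1.8306 × 70.903 ≈ 129.79 days.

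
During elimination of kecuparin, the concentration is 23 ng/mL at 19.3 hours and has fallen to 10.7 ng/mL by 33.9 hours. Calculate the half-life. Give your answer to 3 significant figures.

Over Δt = 33.9 − 19.3 = 14.6 hours, the level fell by a factor of 23/10.7 ≈ 2.1495.
n = log₂(2.1495) ≈ 1.104 half-lives, so t½ = 14.6/1.104 ≈ 13.224 hours.

13.2 hours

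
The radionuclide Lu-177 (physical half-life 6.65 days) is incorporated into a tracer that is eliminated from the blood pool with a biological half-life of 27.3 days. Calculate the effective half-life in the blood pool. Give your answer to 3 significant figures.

5.35 days

1/t_eff = 1/t_phys + 1/t_biol = 1/6.65 + 1/27.3 = 0.18701 per day.
t_eff = 6.65 × 27.3 / (6.65 + 27.3) ≈ 5.3474 days.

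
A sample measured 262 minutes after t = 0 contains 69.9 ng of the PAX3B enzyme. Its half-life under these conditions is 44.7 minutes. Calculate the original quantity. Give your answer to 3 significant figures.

Number of half-lives elapsed: n = 262/44.7 ≈ 5.8613.
A₀ = A × 2^n = 69.9 × 2^5.8613 = 69.9 × 58.133 ≈ 4063.5 ng.

4060 ng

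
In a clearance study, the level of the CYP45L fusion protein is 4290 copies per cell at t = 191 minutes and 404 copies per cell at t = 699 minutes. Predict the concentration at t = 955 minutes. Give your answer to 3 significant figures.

123 copies per cell

Over Δt = 699 − 191 = 508 minutes, the level fell by a factor of 4290/404 ≈ 10.619.
n = log₂(10.619) ≈ 3.4086 half-lives, so t½ = 508/3.4086 ≈ 149.04 minutes.
From t = 699 to t = 955: 404 × (1/2)^((955−699)/149.04) ≈ 122.83 copies per cell.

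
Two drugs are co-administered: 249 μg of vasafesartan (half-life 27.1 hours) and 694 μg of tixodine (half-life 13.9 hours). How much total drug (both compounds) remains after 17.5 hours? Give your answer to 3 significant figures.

449 μg

vasafesartan: 249 × (1/2)^(17.5/27.1) = 249 × (1/2)^0.64576 ≈ 159.15 μg.
tixodine: 694 × (1/2)^(17.5/13.9) = 694 × (1/2)^1.259 ≈ 289.98 μg.
Total = 159.15 + 289.98 ≈ 449.13 μg.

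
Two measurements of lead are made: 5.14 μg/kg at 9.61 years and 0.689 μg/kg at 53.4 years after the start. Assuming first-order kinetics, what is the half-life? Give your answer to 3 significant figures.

Over Δt = 53.4 − 9.61 = 43.79 years, the level fell by a factor of 5.14/0.689 ≈ 7.4601.
n = log₂(7.4601) ≈ 2.8992 half-lives, so t½ = 43.79/2.8992 ≈ 15.104 years.

15.1 years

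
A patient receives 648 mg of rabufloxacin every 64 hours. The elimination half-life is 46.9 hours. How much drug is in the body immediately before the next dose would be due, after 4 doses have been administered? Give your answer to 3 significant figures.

The 4 doses were given 256, 192, 128, 64 hours ago.
Total = 648·(1/2)^(256/46.9) + 648·(1/2)^(192/46.9) + 648·(1/2)^(128/46.9) + 648·(1/2)^(64/46.9)
      = 14.738 + 37.95 + 97.724 + 251.64 ≈ 402.06 mg.

402 mg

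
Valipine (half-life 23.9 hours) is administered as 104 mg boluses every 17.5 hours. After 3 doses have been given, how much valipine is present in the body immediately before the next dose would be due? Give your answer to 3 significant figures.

123 mg

The 3 doses were given 52.5, 35, 17.5 hours ago.
Total = 104·(1/2)^(52.5/23.9) + 104·(1/2)^(35/23.9) + 104·(1/2)^(17.5/23.9)
      = 22.687 + 37.687 + 62.606 ≈ 122.98 mg.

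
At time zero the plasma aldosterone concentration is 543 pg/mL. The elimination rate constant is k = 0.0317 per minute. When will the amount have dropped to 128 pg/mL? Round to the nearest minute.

t½ = ln 2 / k = 0.69315 / 0.0317 ≈ 21.866 minutes.
Fraction remaining = 128/543 ≈ 0.23573.
n = log₂(543/128) = ln(4.2422)/ln 2 ≈ 2.0848 half-lives.
t = n × t½ = 2.0848 × 21.866 ≈ 45.586 minutes.

46 minutes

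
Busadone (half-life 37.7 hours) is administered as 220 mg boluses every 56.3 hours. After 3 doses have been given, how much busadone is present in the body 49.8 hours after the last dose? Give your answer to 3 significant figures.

130 mg

The 3 doses were given 162.4, 106.1, 49.8 hours ago.
Total = 220·(1/2)^(162.4/37.7) + 220·(1/2)^(106.1/37.7) + 220·(1/2)^(49.8/37.7)
      = 11.109 + 31.277 + 88.059 ≈ 130.45 mg.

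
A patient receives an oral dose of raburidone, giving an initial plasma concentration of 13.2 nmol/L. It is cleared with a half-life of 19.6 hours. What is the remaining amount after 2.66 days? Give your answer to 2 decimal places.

1.38 nmol/L

Convert the elapsed time: 2.66 days = 63.84 hours.
Number of half-lives: n = 63.84/19.6 ≈ 3.2571.
Remaining = 13.2 × (1/2)^3.2571 = 13.2 × 0.10459 ≈ 1.3806 nmol/L.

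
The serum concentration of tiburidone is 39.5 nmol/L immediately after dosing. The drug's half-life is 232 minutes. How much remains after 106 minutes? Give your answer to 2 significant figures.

29 nmol/L

Number of half-lives: n = 106/232 ≈ 0.4569.
Remaining = 39.5 × (1/2)^0.4569 = 39.5 × 0.72855 ≈ 28.778 nmol/L.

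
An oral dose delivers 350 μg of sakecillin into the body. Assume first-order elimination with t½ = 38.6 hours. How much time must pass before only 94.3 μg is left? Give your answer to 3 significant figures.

Fraction remaining = 94.3/350 ≈ 0.26943.
n = log₂(350/94.3) = ln(3.7116)/ln 2 ≈ 1.892 half-lives.
t = n × t½ = 1.892 × 38.6 ≈ 73.032 hours.

73.0 hours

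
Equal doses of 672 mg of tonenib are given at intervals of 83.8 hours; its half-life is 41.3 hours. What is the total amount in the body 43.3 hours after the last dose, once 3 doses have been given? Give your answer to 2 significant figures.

420 mg

The 3 doses were given 210.9, 127.1, 43.3 hours ago.
Total = 672·(1/2)^(210.9/41.3) + 672·(1/2)^(127.1/41.3) + 672·(1/2)^(43.3/41.3)
      = 19.505 + 79.608 + 324.91 ≈ 424.02 mg.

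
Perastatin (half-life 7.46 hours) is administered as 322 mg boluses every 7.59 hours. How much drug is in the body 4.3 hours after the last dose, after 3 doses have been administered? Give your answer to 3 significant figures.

The 3 doses were given 19.48, 11.89, 4.3 hours ago.
Total = 322·(1/2)^(19.48/7.46) + 322·(1/2)^(11.89/7.46) + 322·(1/2)^(4.3/7.46)
      = 52.697 + 106.68 + 215.94 ≈ 375.32 mg.

375 mg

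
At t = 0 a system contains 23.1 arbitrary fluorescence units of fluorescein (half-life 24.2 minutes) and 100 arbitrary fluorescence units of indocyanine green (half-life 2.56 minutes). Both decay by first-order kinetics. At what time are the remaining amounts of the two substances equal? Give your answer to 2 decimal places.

Set 23.1·(1/2)^(t/24.2) = 100·(1/2)^(t/2.56).
Taking log₂: log₂(23.1/100) = t·(1/24.2 − 1/2.56).
log₂(0.231) = -2.114; 1/24.2 − 1/2.56 = -0.3493.
t = -2.114 / -0.3493 ≈ 6.0522 minutes.

6.05 minutes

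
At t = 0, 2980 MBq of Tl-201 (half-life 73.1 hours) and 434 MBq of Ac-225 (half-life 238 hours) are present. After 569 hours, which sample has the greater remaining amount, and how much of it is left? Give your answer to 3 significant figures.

Tl-201: 2980 × (1/2)^7.7839 ≈ 13.522 MBq.
Ac-225: 434 × (1/2)^2.3908 ≈ 82.756 MBq.
Ac-225 has more remaining, at ≈ 82.756 MBq.

Ac-225, 82.8 MBq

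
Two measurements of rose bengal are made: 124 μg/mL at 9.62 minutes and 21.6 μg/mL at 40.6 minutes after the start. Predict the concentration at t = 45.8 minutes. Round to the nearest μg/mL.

16 μg/mL

Over Δt = 40.6 − 9.62 = 30.98 minutes, the level fell by a factor of 124/21.6 ≈ 5.7407.
n = log₂(5.7407) ≈ 2.5212 half-lives, so t½ = 30.98/2.5212 ≈ 12.288 minutes.
From t = 40.6 to t = 45.8: 21.6 × (1/2)^((45.8−40.6)/12.288) ≈ 16.109 μg/mL.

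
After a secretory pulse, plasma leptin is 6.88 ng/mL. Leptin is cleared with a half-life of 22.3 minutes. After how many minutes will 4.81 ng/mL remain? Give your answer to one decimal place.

Fraction remaining = 4.81/6.88 ≈ 0.69913.
n = log₂(6.88/4.81) = ln(1.4304)/ln 2 ≈ 0.51637 half-lives.
t = n × t½ = 0.51637 × 22.3 ≈ 11.515 minutes.

11.5 minutes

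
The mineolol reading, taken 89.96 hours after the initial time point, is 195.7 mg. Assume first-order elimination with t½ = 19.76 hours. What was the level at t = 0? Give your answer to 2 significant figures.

4600 mg

Number of half-lives elapsed: n = 89.96/19.76 ≈ 4.5526.
A₀ = A × 2^n = 195.7 × 2^4.5526 = 195.7 × 23.468 ≈ 4592.7 mg.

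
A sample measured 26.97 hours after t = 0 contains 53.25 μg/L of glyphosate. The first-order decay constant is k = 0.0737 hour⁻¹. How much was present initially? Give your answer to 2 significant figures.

t½ = ln 2 / k = 0.69315 / 0.0737 ≈ 9.405 hours.
Number of half-lives elapsed: n = 26.97/9.405 ≈ 2.8676.
A₀ = A × 2^n = 53.25 × 2^2.8676 = 53.25 × 7.2986 ≈ 388.65 μg/L.

390 μg/L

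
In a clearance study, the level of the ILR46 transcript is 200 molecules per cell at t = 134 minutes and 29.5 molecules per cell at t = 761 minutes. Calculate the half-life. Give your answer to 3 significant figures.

227 minutes

Over Δt = 761 − 134 = 627 minutes, the level fell by a factor of 200/29.5 ≈ 6.7797.
n = log₂(6.7797) ≈ 2.7612 half-lives, so t½ = 627/2.7612 ≈ 227.07 minutes.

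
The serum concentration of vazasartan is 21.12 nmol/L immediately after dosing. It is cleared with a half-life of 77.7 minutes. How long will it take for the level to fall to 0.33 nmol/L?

466.2 minutes

0.33/21.12 = 1/64, so 6 half-lives have elapsed.
t = 6 × 77.7 = 466.2 minutes.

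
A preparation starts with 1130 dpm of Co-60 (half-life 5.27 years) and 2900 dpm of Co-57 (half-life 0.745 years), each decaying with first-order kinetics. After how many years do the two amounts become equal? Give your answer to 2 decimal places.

1.18 years

Set 1130·(1/2)^(t/5.27) = 2900·(1/2)^(t/0.745).
Taking log₂: log₂(1130/2900) = t·(1/5.27 − 1/0.745).
log₂(0.38966) = -1.3597; 1/5.27 − 1/0.745 = -1.1525.
t = -1.3597 / -1.1525 ≈ 1.1798 years.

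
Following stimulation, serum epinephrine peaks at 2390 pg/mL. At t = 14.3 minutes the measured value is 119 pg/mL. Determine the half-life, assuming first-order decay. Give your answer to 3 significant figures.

A/A₀ = 119/2390 ≈ 0.049791.
n = log₂(20.084) ≈ 4.328 half-lives elapsed in 14.3 minutes.
t½ = 14.3/4.328 ≈ 3.3041 minutes.

3.30 minutes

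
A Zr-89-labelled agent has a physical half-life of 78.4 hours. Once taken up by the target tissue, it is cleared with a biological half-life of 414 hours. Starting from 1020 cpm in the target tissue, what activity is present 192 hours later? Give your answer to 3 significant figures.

1/t_eff = 1/t_phys + 1/t_biol = 1/78.4 + 1/414 = 0.015171 per hour.
t_eff = 78.4 × 414 / (78.4 + 414) ≈ 65.917 hours.
Remaining = 1020 × (1/2)^(192/65.917) = 1020 × (1/2)^2.9127 ≈ 135.45 cpm.

135 cpm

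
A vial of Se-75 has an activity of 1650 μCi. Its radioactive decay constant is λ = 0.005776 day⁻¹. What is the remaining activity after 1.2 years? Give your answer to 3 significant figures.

t½ = ln 2 / λ = 0.69315 / 0.005776 ≈ 120 days.
Convert the elapsed time: 1.2 years = 438 days.
Number of half-lives: n = 438/120 ≈ 3.6499.
Remaining = 1650 × (1/2)^3.6499 = 1650 × 0.079668 ≈ 131.45 μCi.

131 μCi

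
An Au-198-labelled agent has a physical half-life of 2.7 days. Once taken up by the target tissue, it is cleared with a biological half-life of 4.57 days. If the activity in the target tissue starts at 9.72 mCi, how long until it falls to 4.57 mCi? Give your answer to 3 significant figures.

1.85 days

1/t_eff = 1/t_phys + 1/t_biol = 1/2.7 + 1/4.57 = 0.58919 per day.
t_eff = 2.7 × 4.57 / (2.7 + 4.57) ≈ 1.6972 days.
n = log₂(9.72/4.57) ≈ 1.0888; t = 1.0888 × 1.6972 ≈ 1.8479 days.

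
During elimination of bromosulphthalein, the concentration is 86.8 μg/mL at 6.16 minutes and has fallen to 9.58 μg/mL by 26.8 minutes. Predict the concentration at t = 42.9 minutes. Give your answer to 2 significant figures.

Over Δt = 26.8 − 6.16 = 20.64 minutes, the level fell by a factor of 86.8/9.58 ≈ 9.0605.
n = log₂(9.0605) ≈ 3.1796 half-lives, so t½ = 20.64/3.1796 ≈ 6.4914 minutes.
From t = 26.8 to t = 42.9: 9.58 × (1/2)^((42.9−26.8)/6.4914) ≈ 1.7169 μg/mL.

1.7 μg/mL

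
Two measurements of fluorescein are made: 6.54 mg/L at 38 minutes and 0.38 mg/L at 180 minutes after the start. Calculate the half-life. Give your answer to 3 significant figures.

34.6 minutes

Over Δt = 180 − 38 = 142 minutes, the level fell by a factor of 6.54/0.38 ≈ 17.211.
n = log₂(17.211) ≈ 4.1052 half-lives, so t½ = 142/4.1052 ≈ 34.59 minutes.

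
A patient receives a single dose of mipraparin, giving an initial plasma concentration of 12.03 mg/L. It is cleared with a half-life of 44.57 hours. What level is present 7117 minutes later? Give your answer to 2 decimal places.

Convert the elapsed time: 7117 minutes = 118.617 hours.
Number of half-lives: n = 118.617/44.57 ≈ 2.6614.
Remaining = 12.03 × (1/2)^2.6614 = 12.03 × 0.15807 ≈ 1.9016 mg/L.

1.90 mg/L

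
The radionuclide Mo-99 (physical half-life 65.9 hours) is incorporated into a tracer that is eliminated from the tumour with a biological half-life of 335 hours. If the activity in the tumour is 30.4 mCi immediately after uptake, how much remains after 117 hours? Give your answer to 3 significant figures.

6.97 mCi

1/t_eff = 1/t_phys + 1/t_biol = 1/65.9 + 1/335 = 0.01816 per hour.
t_eff = 65.9 × 335 / (65.9 + 335) ≈ 55.067 hours.
Remaining = 30.4 × (1/2)^(117/55.067) = 30.4 × (1/2)^2.1247 ≈ 6.9708 mCi.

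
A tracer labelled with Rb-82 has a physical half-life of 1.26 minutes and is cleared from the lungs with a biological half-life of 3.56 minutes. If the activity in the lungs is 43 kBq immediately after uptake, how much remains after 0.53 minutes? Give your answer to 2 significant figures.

1/t_eff = 1/t_phys + 1/t_biol = 1/1.26 + 1/3.56 = 1.0745 per minute.
t_eff = 1.26 × 3.56 / (1.26 + 3.56) ≈ 0.93062 minutes.
Remaining = 43 × (1/2)^(0.53/0.93062) = 43 × (1/2)^0.56951 ≈ 28.975 kBq.

29 kBq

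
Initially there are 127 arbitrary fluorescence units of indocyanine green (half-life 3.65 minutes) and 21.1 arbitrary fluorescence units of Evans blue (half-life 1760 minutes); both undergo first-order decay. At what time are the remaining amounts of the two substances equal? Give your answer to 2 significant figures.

9.5 minutes

Set 127·(1/2)^(t/3.65) = 21.1·(1/2)^(t/1760).
Taking log₂: log₂(127/21.1) = t·(1/3.65 − 1/1760).
log₂(6.019) = 2.5895; 1/3.65 − 1/1760 = 0.2734.
t = 2.5895 / 0.2734 ≈ 9.4714 minutes.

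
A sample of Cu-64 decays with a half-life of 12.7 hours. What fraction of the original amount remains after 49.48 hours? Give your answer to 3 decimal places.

0.067

n = 49.48/12.7 ≈ 3.8961 half-lives.
Fraction remaining = (1/2)^3.8961 ≈ 0.067169.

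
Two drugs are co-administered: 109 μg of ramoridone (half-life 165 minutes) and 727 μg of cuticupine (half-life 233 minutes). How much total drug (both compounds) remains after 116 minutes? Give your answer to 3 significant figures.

582 μg

ramoridone: 109 × (1/2)^(116/165) = 109 × (1/2)^0.70303 ≈ 66.957 μg.
cuticupine: 727 × (1/2)^(116/233) = 727 × (1/2)^0.49785 ≈ 514.83 μg.
Total = 66.957 + 514.83 ≈ 581.79 μg.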